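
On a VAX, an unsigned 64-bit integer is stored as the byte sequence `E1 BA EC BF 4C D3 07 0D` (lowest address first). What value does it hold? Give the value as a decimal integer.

Little-endian stores the least-significant byte at the lowest address.
Reassemble most-significant byte first: 0D 07 D3 4C BF EC BA E1 → 0x0D07D34CBFECBAE1.
0x0D07D34CBFECBAE1 = 938951373920975585.

938951373920975585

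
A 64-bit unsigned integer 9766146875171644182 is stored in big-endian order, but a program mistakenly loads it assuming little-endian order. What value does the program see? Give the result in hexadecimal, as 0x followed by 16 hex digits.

9766146875171644182 in 64-bit hexadecimal is 0x878852D6F6E5A316.
Stored big-endian, the bytes at ascending addresses are 87 88 52 D6 F6 E5 A3 16.
Read back as little-endian, the first byte is least significant, giving 0x16A3E5F6D6528887.

0x16A3E5F6D6528887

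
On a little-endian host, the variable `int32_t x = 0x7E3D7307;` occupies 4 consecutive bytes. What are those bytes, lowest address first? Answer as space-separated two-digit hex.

Split into bytes (most-significant first): 7E 3D 73 07.
In little-endian order the low byte comes first in memory.
So at ascending addresses the bytes are 07 73 3D 7E.

07 73 3D 7E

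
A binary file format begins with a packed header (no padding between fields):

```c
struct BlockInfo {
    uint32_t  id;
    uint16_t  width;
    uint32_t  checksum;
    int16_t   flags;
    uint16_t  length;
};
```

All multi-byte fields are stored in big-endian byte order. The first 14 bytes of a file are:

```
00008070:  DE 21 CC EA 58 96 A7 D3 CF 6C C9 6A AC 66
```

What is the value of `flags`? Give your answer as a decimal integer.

`flags` follows `id` (4 B), `width` (2 B), `checksum` (4 B), so it starts at offset 4 + 2 + 4 = 10 and occupies 2 bytes.
Bytes at offsets 10..11: C9 6A.
Big-endian stores the most-significant byte at the lowest address.
The bytes are already most-significant first: 0xC96A.
Top bit is set, so as a signed 16-bit value this is 0xC96A − 2^16 = -13974.

-13974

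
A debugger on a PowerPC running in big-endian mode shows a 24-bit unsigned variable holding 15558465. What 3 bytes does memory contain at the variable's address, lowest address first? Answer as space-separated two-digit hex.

15558465 in hexadecimal, padded to 24 bits, is 0xED6741.
Split into bytes (most-significant first): ED 67 41.
Big-endian stores the most-significant byte at the lowest address.
So the memory order matches the most-significant-first order: ED 67 41.

ED 67 41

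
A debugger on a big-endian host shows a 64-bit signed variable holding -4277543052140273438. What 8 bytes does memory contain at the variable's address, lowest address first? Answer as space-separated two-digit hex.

Two's complement of -4277543052140273438 in 64 bits: 4277543052140273438 = 0x3B5CE2BE1642DF1E; invert → 0xC4A31D41E9BD20E1; add 1 → 0xC4A31D41E9BD20E2.
Split into bytes (most-significant first): C4 A3 1D 41 E9 BD 20 E2.
Big-endian stores the most-significant byte at the lowest address.
So the memory order matches the most-significant-first order: C4 A3 1D 41 E9 BD 20 E2.

C4 A3 1D 41 E9 BD 20 E2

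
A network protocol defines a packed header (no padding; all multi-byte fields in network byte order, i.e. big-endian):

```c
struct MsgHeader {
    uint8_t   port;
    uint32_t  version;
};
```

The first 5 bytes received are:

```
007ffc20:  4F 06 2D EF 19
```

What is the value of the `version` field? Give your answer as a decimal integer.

103673625

`version` follows `port` (1 byte), so it starts at byte offset 1 and occupies 4 bytes.
Bytes at offsets 1..4: 06 2D EF 19.
Big-endian stores the most-significant byte at the lowest address.
The bytes are already most-significant first: 0x062DEF19.
0x062DEF19 = 103673625.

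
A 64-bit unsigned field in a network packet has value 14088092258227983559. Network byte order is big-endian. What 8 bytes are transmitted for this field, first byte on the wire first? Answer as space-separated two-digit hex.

C3 82 F5 44 56 9C 14 C7

14088092258227983559 in hexadecimal, padded to 64 bits, is 0xC382F544569C14C7.
Split into bytes (most-significant first): C3 82 F5 44 56 9C 14 C7.
Big-endian: lowest address holds the most-significant byte.
So the memory order matches the most-significant-first order: C3 82 F5 44 56 9C 14 C7.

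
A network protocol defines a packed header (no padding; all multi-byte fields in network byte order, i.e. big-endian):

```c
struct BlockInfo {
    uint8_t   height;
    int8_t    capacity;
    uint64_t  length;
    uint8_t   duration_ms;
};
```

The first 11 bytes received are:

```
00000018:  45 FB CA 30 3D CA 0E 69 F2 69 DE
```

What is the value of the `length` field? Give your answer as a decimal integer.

14569212732578067049

`length` follows `height` (1 B), `capacity` (1 B), so it starts at offset 1 + 1 = 2 and occupies 8 bytes.
Bytes at offsets 2..9: CA 30 3D CA 0E 69 F2 69.
Big-endian: lowest address holds the most-significant byte.
The bytes are already most-significant first: 0xCA303DCA0E69F269.
0xCA303DCA0E69F269 = 14569212732578067049.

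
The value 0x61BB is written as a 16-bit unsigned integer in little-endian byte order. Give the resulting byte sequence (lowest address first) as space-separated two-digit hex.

BB 61

Split into bytes (most-significant first): 61 BB.
In little-endian order the low byte comes first in memory.
So at ascending addresses the bytes are BB 61.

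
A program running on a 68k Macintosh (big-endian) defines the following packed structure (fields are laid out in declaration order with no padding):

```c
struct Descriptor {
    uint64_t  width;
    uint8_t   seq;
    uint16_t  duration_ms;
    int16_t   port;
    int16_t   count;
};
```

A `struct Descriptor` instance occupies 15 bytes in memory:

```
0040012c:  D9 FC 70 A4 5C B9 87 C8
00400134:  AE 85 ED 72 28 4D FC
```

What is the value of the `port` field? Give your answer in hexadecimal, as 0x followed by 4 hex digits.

`port` follows `width` (8 B), `seq` (1 B), `duration_ms` (2 B), so it starts at offset 8 + 1 + 2 = 11 and occupies 2 bytes.
Bytes at offsets 11..12: 72 28.
In big-endian order the high byte comes first in memory.
The bytes are already most-significant first: 0x7228.

0x7228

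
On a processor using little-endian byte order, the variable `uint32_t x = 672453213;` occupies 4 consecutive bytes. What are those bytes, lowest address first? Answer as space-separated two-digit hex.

672453213 in hexadecimal, padded to 32 bits, is 0x2814D25D.
Split into bytes (most-significant first): 28 14 D2 5D.
In little-endian order the low byte comes first in memory.
So at ascending addresses the bytes are 5D D2 14 28.

5D D2 14 28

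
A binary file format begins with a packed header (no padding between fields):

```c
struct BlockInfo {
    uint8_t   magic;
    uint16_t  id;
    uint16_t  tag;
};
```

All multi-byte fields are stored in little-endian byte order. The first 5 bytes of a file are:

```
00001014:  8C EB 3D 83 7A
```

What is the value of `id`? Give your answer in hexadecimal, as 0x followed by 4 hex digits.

`id` follows `magic` (1 byte), so it starts at byte offset 1 and occupies 2 bytes.
Bytes at offsets 1..2: EB 3D.
In little-endian order the low byte comes first in memory.
Reassemble most-significant byte first: 3D EB → 0x3DEB.

0x3DEB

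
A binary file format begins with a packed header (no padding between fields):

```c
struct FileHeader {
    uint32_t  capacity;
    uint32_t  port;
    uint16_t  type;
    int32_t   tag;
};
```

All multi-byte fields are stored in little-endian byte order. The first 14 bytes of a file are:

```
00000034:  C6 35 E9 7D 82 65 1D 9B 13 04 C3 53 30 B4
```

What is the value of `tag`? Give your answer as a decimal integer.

`tag` follows `capacity` (4 B), `port` (4 B), `type` (2 B), so it starts at offset 4 + 4 + 2 = 10 and occupies 4 bytes.
Bytes at offsets 10..13: C3 53 30 B4.
Little-endian: lowest address holds the least-significant byte.
Reassemble most-significant byte first: B4 30 53 C3 → 0xB43053C3.
Top bit is set, so as a signed 32-bit value this is 0xB43053C3 − 2^32 = -1271901245.

-1271901245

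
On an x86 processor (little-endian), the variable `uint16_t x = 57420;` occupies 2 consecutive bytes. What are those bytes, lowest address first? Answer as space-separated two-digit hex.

4C E0

57420 in hexadecimal, padded to 16 bits, is 0xE04C.
Split into bytes (most-significant first): E0 4C.
Little-endian: lowest address holds the least-significant byte.
So at ascending addresses the bytes are 4C E0.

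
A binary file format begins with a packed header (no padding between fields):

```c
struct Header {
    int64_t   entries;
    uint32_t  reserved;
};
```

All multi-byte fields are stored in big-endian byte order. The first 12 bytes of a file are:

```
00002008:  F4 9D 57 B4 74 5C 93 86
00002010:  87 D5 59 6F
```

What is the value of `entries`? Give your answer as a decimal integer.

-820403124553608314

`entries` is the first field, at byte offset 0, occupying 8 bytes.
Bytes at offsets 0..7: F4 9D 57 B4 74 5C 93 86.
Big-endian: lowest address holds the most-significant byte.
The bytes are already most-significant first: 0xF49D57B4745C9386.
Top bit is set, so as a signed 64-bit value this is 0xF49D57B4745C9386 − 2^64 = -820403124553608314.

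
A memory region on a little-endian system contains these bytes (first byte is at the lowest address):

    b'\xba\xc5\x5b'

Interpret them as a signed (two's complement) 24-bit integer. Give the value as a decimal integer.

6014394

Little-endian: lowest address holds the least-significant byte.
Reassemble most-significant byte first: 5B C5 BA → 0x5BC5BA.
0x5BC5BA = 6014394.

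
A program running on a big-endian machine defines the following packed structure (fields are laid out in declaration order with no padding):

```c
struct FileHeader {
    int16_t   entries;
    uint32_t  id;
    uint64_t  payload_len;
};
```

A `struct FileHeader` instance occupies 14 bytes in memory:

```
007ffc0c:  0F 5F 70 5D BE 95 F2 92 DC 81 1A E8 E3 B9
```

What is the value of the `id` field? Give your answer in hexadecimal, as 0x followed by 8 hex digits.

`id` follows `entries` (2 bytes), so it starts at byte offset 2 and occupies 4 bytes.
Bytes at offsets 2..5: 70 5D BE 95.
In big-endian order the high byte comes first in memory.
The bytes are already most-significant first: 0x705DBE95.

0x705DBE95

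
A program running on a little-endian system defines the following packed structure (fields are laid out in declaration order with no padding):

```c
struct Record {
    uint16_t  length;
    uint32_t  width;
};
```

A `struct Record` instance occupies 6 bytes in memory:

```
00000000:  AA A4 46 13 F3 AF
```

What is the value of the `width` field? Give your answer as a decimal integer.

2951942982

`width` follows `length` (2 bytes), so it starts at byte offset 2 and occupies 4 bytes.
Bytes at offsets 2..5: 46 13 F3 AF.
Little-endian stores the least-significant byte at the lowest address.
Reassemble most-significant byte first: AF F3 13 46 → 0xAFF31346.
0xAFF31346 = 2951942982.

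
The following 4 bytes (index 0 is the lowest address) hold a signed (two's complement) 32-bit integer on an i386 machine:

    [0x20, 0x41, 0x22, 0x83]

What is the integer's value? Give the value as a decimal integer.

-2094907104

In little-endian order the low byte comes first in memory.
Reassemble most-significant byte first: 83 22 41 20 → 0x83224120.
Top bit is set, so as a signed 32-bit value this is 0x83224120 − 2^32 = -2094907104.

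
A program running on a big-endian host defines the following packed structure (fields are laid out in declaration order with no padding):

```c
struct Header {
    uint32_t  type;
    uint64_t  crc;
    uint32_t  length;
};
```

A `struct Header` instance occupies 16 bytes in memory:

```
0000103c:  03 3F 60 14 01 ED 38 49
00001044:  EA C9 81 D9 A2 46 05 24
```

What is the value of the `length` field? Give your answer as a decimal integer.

2722497828

`length` follows `type` (4 B), `crc` (8 B), so it starts at offset 4 + 8 = 12 and occupies 4 bytes.
Bytes at offsets 12..15: A2 46 05 24.
In big-endian order the high byte comes first in memory.
The bytes are already most-significant first: 0xA2460524.
0xA2460524 = 2722497828.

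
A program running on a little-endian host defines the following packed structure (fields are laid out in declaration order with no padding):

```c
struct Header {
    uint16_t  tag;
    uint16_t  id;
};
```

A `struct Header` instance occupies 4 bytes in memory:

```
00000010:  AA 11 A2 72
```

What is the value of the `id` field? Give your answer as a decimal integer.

`id` follows `tag` (2 bytes), so it starts at byte offset 2 and occupies 2 bytes.
Bytes at offsets 2..3: A2 72.
Little-endian stores the least-significant byte at the lowest address.
Reassemble most-significant byte first: 72 A2 → 0x72A2.
0x72A2 = 29346.

29346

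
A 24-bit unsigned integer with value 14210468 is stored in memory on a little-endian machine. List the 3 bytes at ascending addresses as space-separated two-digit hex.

A4 D5 D8

14210468 in hexadecimal, padded to 24 bits, is 0xD8D5A4.
Split into bytes (most-significant first): D8 D5 A4.
In little-endian order the low byte comes first in memory.
So at ascending addresses the bytes are A4 D5 D8.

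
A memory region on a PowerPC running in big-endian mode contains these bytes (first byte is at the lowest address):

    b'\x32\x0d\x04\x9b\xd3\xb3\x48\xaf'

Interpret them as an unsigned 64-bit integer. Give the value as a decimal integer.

Big-endian: lowest address holds the most-significant byte.
The bytes are already most-significant first: 0x320D049BD3B348AF.
0x320D049BD3B348AF = 3606543943911819439.

3606543943911819439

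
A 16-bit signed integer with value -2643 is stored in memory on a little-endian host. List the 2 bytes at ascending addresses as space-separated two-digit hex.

AD F5

Two's complement of -2643 in 16 bits: 2643 = 0x0A53; invert → 0xF5AC; add 1 → 0xF5AD.
Split into bytes (most-significant first): F5 AD.
Little-endian: lowest address holds the least-significant byte.
So at ascending addresses the bytes are AD F5.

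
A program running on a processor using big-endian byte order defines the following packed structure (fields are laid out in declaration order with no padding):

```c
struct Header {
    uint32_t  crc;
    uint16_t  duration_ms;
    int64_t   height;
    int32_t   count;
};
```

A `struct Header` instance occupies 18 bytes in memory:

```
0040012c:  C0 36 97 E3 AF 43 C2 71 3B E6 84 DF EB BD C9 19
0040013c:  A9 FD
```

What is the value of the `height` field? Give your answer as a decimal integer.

`height` follows `crc` (4 B), `duration_ms` (2 B), so it starts at offset 4 + 2 = 6 and occupies 8 bytes.
Bytes at offsets 6..13: C2 71 3B E6 84 DF EB BD.
In big-endian order the high byte comes first in memory.
The bytes are already most-significant first: 0xC2713BE684DFEBBD.
Top bit is set, so as a signed 64-bit value this is 0xC2713BE684DFEBBD − 2^64 = -4435698296725443651.

-4435698296725443651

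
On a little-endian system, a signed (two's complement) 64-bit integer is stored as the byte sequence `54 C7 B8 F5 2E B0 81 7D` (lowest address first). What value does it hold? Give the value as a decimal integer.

Little-endian: lowest address holds the least-significant byte.
Reassemble most-significant byte first: 7D 81 B0 2E F5 B8 C7 54 → 0x7D81B02EF5B8C754.
0x7D81B02EF5B8C754 = 9043703242474178388.

9043703242474178388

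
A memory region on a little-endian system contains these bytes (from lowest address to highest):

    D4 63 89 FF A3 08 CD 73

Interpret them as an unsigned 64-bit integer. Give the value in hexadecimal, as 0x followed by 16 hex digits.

0x73CD08A3FF8963D4

Little-endian stores the least-significant byte at the lowest address.
Reassemble most-significant byte first: 73 CD 08 A3 FF 89 63 D4 → 0x73CD08A3FF8963D4.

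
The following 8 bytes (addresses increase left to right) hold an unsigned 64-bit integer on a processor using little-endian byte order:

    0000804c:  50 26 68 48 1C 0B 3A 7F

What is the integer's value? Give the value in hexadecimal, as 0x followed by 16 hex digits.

Little-endian stores the least-significant byte at the lowest address.
Reassemble most-significant byte first: 7F 3A 0B 1C 48 68 26 50 → 0x7F3A0B1C48682650.

0x7F3A0B1C48682650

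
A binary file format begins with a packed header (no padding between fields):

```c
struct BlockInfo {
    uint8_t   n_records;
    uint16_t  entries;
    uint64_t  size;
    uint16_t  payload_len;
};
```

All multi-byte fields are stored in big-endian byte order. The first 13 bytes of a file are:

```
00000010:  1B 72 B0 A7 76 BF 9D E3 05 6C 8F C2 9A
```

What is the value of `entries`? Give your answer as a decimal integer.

29360

`entries` follows `n_records` (1 byte), so it starts at byte offset 1 and occupies 2 bytes.
Bytes at offsets 1..2: 72 B0.
In big-endian order the high byte comes first in memory.
The bytes are already most-significant first: 0x72B0.
0x72B0 = 29360.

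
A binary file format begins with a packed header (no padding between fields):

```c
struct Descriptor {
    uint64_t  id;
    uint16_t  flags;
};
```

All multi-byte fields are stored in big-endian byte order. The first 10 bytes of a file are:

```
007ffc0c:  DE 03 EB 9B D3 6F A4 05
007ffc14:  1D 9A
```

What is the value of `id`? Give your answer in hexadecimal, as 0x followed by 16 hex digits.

0xDE03EB9BD36FA405

`id` is the first field, at byte offset 0, occupying 8 bytes.
Bytes at offsets 0..7: DE 03 EB 9B D3 6F A4 05.
In big-endian order the high byte comes first in memory.
The bytes are already most-significant first: 0xDE03EB9BD36FA405.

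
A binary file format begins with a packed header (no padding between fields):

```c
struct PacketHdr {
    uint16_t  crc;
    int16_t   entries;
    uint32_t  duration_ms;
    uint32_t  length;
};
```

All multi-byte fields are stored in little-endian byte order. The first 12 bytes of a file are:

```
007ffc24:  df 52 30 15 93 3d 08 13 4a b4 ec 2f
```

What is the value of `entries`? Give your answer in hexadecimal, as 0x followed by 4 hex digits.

0x1530

`entries` follows `crc` (2 bytes), so it starts at byte offset 2 and occupies 2 bytes.
Bytes at offsets 2..3: 30 15.
In little-endian order the low byte comes first in memory.
Reassemble most-significant byte first: 15 30 → 0x1530.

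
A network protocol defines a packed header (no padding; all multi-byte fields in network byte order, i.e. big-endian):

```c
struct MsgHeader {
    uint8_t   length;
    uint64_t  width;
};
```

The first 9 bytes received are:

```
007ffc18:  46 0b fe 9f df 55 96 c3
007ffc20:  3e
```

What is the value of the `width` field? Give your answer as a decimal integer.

`width` follows `length` (1 byte), so it starts at byte offset 1 and occupies 8 bytes.
Bytes at offsets 1..8: 0B FE 9F DF 55 96 C3 3E.
Big-endian stores the most-significant byte at the lowest address.
The bytes are already most-significant first: 0x0BFE9FDF5596C33E.
0x0BFE9FDF5596C33E = 864303960064181054.

864303960064181054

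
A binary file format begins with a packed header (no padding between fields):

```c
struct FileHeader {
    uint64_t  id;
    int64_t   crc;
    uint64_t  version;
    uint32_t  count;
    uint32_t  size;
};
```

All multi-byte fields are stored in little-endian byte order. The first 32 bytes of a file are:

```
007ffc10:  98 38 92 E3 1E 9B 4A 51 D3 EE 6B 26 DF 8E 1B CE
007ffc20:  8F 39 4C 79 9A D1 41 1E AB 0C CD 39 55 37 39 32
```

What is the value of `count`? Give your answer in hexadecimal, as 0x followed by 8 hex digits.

`count` follows `id` (8 B), `crc` (8 B), `version` (8 B), so it starts at offset 8 + 8 + 8 = 24 and occupies 4 bytes.
Bytes at offsets 24..27: AB 0C CD 39.
Little-endian stores the least-significant byte at the lowest address.
Reassemble most-significant byte first: 39 CD 0C AB → 0x39CD0CAB.

0x39CD0CAB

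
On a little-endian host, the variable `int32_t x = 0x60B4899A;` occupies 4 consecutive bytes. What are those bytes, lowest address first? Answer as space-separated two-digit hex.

Split into bytes (most-significant first): 60 B4 89 9A.
Little-endian: lowest address holds the least-significant byte.
So at ascending addresses the bytes are 9A 89 B4 60.

9A 89 B4 60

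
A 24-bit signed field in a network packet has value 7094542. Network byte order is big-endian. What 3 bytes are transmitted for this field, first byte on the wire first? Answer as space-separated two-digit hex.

6C 41 0E

7094542 in hexadecimal, padded to 24 bits, is 0x6C410E.
Split into bytes (most-significant first): 6C 41 0E.
In big-endian order the high byte comes first in memory.
So the memory order matches the most-significant-first order: 6C 41 0E.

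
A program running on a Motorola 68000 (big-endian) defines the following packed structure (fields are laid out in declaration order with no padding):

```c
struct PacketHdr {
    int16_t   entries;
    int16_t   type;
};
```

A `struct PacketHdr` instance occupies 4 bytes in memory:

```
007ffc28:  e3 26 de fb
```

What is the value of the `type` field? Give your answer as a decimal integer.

`type` follows `entries` (2 bytes), so it starts at byte offset 2 and occupies 2 bytes.
Bytes at offsets 2..3: DE FB.
Big-endian stores the most-significant byte at the lowest address.
The bytes are already most-significant first: 0xDEFB.
Top bit is set, so as a signed 16-bit value this is 0xDEFB − 2^16 = -8453.

-8453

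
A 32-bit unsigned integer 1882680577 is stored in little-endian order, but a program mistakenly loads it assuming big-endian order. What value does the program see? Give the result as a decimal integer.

23934832

1882680577 in 32-bit hexadecimal is 0x70376D01.
Stored little-endian, the bytes at ascending addresses are 01 6D 37 70.
Read back as big-endian, the last byte is least significant, giving 0x016D3770.
0x016D3770 = 23934832.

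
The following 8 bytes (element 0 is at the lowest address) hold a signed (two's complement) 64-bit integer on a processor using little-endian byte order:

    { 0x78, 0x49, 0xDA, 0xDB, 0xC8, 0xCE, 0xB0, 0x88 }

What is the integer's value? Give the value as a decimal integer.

-8597144326572979848

Little-endian stores the least-significant byte at the lowest address.
Reassemble most-significant byte first: 88 B0 CE C8 DB DA 49 78 → 0x88B0CEC8DBDA4978.
Top bit is set, so as a signed 64-bit value this is 0x88B0CEC8DBDA4978 − 2^64 = -8597144326572979848.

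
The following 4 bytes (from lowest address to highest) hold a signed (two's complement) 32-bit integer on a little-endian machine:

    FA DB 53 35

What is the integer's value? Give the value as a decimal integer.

In little-endian order the low byte comes first in memory.
Reassemble most-significant byte first: 35 53 DB FA → 0x3553DBFA.
0x3553DBFA = 894688250.

894688250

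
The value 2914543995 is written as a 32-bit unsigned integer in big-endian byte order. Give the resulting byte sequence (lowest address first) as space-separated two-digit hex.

AD B8 69 7B

2914543995 in hexadecimal, padded to 32 bits, is 0xADB8697B.
Split into bytes (most-significant first): AD B8 69 7B.
Big-endian: lowest address holds the most-significant byte.
So the memory order matches the most-significant-first order: AD B8 69 7B.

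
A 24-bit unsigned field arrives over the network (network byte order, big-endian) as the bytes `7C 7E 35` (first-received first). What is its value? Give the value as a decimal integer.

In big-endian order the high byte comes first in memory.
The bytes are already most-significant first: 0x7C7E35.
0x7C7E35 = 8158773.

8158773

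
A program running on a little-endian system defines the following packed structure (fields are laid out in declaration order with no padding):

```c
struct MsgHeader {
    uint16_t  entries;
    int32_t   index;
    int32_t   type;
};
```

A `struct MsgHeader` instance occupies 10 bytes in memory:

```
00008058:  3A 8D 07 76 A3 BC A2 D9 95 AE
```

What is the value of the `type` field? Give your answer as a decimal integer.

`type` follows `entries` (2 B), `index` (4 B), so it starts at offset 2 + 4 = 6 and occupies 4 bytes.
Bytes at offsets 6..9: A2 D9 95 AE.
In little-endian order the low byte comes first in memory.
Reassemble most-significant byte first: AE 95 D9 A2 → 0xAE95D9A2.
Top bit is set, so as a signed 32-bit value this is 0xAE95D9A2 − 2^32 = -1365911134.

-1365911134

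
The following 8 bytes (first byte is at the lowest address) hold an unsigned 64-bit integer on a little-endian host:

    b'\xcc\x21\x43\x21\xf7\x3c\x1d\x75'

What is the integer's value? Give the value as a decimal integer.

8438968308874813900

Little-endian stores the least-significant byte at the lowest address.
Reassemble most-significant byte first: 75 1D 3C F7 21 43 21 CC → 0x751D3CF7214321CC.
0x751D3CF7214321CC = 8438968308874813900.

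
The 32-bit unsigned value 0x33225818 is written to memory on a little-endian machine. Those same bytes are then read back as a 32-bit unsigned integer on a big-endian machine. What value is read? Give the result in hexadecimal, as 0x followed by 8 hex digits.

0x18582233

Stored little-endian, the bytes at ascending addresses are 18 58 22 33.
Read back as big-endian, the last byte is least significant, giving 0x18582233.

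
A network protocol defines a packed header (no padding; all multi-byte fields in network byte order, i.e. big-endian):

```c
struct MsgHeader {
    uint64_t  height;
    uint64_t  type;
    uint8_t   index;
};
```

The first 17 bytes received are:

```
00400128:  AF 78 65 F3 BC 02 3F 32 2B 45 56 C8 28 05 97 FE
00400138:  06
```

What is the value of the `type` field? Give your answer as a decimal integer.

`type` follows `height` (8 bytes), so it starts at byte offset 8 and occupies 8 bytes.
Bytes at offsets 8..15: 2B 45 56 C8 28 05 97 FE.
Big-endian: lowest address holds the most-significant byte.
The bytes are already most-significant first: 0x2B4556C8280597FE.
0x2B4556C8280597FE = 3117993734688839678.

3117993734688839678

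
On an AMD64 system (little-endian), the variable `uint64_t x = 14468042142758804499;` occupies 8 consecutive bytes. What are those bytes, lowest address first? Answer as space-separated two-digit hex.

14468042142758804499 in hexadecimal, padded to 64 bits, is 0xC8C8CFAC82851C13.
Split into bytes (most-significant first): C8 C8 CF AC 82 85 1C 13.
Little-endian stores the least-significant byte at the lowest address.
So at ascending addresses the bytes are 13 1C 85 82 AC CF C8 C8.

13 1C 85 82 AC CF C8 C8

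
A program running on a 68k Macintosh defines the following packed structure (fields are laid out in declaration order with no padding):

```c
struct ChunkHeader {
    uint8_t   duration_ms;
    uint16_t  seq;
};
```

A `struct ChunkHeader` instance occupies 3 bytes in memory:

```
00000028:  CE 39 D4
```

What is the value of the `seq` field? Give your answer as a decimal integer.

`seq` follows `duration_ms` (1 byte), so it starts at byte offset 1 and occupies 2 bytes.
Bytes at offsets 1..2: 39 D4.
Big-endian: lowest address holds the most-significant byte.
The bytes are already most-significant first: 0x39D4.
0x39D4 = 14804.

14804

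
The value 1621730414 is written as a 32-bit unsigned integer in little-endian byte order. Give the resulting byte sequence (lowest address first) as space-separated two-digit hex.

1621730414 in hexadecimal, padded to 32 bits, is 0x60A9A46E.
Split into bytes (most-significant first): 60 A9 A4 6E.
In little-endian order the low byte comes first in memory.
So at ascending addresses the bytes are 6E A4 A9 60.

6E A4 A9 60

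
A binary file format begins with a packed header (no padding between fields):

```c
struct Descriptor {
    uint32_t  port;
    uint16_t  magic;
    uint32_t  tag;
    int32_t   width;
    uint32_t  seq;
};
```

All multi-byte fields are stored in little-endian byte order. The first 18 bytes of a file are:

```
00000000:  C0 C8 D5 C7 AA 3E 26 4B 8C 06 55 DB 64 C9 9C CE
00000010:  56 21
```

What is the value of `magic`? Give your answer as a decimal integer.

16042

`magic` follows `port` (4 bytes), so it starts at byte offset 4 and occupies 2 bytes.
Bytes at offsets 4..5: AA 3E.
In little-endian order the low byte comes first in memory.
Reassemble most-significant byte first: 3E AA → 0x3EAA.
0x3EAA = 16042.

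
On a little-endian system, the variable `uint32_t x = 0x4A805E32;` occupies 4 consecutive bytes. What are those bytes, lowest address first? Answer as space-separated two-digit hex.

Split into bytes (most-significant first): 4A 80 5E 32.
Little-endian: lowest address holds the least-significant byte.
So at ascending addresses the bytes are 32 5E 80 4A.

32 5E 80 4A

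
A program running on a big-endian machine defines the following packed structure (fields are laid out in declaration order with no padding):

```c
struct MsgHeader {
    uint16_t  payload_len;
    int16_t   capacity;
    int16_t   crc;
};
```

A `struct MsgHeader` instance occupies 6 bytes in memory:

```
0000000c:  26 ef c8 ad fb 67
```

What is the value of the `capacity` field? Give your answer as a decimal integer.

`capacity` follows `payload_len` (2 bytes), so it starts at byte offset 2 and occupies 2 bytes.
Bytes at offsets 2..3: C8 AD.
Big-endian: lowest address holds the most-significant byte.
The bytes are already most-significant first: 0xC8AD.
Top bit is set, so as a signed 16-bit value this is 0xC8AD − 2^16 = -14163.

-14163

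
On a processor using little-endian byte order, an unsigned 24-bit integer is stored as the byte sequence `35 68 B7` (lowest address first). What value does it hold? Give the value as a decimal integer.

12019765

In little-endian order the low byte comes first in memory.
Reassemble most-significant byte first: B7 68 35 → 0xB76835.
0xB76835 = 12019765.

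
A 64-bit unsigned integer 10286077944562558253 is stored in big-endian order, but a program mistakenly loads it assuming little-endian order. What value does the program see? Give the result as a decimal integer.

10286077944562558253 in 64-bit hexadecimal is 0x8EBF7D6481A1A52D.
Stored big-endian, the bytes at ascending addresses are 8E BF 7D 64 81 A1 A5 2D.
Read back as little-endian, the first byte is least significant, giving 0x2DA5A181647DBF8E.
0x2DA5A181647DBF8E = 3289212679972831118.

3289212679972831118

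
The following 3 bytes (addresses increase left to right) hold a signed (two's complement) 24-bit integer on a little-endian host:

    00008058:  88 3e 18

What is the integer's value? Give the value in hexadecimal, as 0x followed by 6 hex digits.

Little-endian stores the least-significant byte at the lowest address.
Reassemble most-significant byte first: 18 3E 88 → 0x183E88.

0x183E88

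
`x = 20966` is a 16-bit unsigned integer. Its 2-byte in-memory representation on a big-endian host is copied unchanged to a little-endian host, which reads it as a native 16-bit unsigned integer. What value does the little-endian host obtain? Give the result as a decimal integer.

58961

20966 in 16-bit hexadecimal is 0x51E6.
Stored big-endian, the bytes at ascending addresses are 51 E6.
Read back as little-endian, the first byte is least significant, giving 0xE651.
0xE651 = 58961.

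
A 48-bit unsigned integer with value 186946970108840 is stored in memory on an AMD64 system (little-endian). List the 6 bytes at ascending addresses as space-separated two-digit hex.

186946970108840 in hexadecimal, padded to 48 bits, is 0xAA06FBBEC3A8.
Split into bytes (most-significant first): AA 06 FB BE C3 A8.
In little-endian order the low byte comes first in memory.
So at ascending addresses the bytes are A8 C3 BE FB 06 AA.

A8 C3 BE FB 06 AA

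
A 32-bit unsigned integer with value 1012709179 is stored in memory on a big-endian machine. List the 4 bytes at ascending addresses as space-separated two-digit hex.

1012709179 in hexadecimal, padded to 32 bits, is 0x3C5CB73B.
Split into bytes (most-significant first): 3C 5C B7 3B.
Big-endian stores the most-significant byte at the lowest address.
So the memory order matches the most-significant-first order: 3C 5C B7 3B.

3C 5C B7 3B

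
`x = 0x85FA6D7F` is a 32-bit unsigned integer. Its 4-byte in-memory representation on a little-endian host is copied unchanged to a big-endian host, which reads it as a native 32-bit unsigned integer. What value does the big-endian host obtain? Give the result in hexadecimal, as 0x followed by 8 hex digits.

0x7F6DFA85

Stored little-endian, the bytes at ascending addresses are 7F 6D FA 85.
Read back as big-endian, the last byte is least significant, giving 0x7F6DFA85.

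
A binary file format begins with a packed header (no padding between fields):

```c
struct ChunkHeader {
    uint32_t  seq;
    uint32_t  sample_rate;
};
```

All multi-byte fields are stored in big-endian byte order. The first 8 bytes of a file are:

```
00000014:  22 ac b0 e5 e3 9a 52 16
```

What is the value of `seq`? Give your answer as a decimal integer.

`seq` is the first field, at byte offset 0, occupying 4 bytes.
Bytes at offsets 0..3: 22 AC B0 E5.
Big-endian: lowest address holds the most-significant byte.
The bytes are already most-significant first: 0x22ACB0E5.
0x22ACB0E5 = 581742821.

581742821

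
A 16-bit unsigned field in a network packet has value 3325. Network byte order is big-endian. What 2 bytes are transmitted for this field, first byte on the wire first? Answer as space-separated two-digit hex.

0C FD

3325 in hexadecimal, padded to 16 bits, is 0x0CFD.
Split into bytes (most-significant first): 0C FD.
Big-endian stores the most-significant byte at the lowest address.
So the memory order matches the most-significant-first order: 0C FD.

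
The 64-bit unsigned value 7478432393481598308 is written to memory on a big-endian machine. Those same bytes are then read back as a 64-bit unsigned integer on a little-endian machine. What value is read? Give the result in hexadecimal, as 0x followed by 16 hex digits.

0x64B53EB2A3BAC867

7478432393481598308 in 64-bit hexadecimal is 0x67C8BAA3B23EB564.
Stored big-endian, the bytes at ascending addresses are 67 C8 BA A3 B2 3E B5 64.
Read back as little-endian, the first byte is least significant, giving 0x64B53EB2A3BAC867.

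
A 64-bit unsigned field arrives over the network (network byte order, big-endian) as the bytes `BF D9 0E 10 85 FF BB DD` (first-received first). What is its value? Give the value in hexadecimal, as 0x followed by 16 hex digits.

0xBFD90E1085FFBBDD

In big-endian order the high byte comes first in memory.
The bytes are already most-significant first: 0xBFD90E1085FFBBDD.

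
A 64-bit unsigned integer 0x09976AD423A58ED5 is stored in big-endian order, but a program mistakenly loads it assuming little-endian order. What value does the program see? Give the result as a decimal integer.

15388418550077757193

Stored big-endian, the bytes at ascending addresses are 09 97 6A D4 23 A5 8E D5.
Read back as little-endian, the first byte is least significant, giving 0xD58EA523D46A9709.
0xD58EA523D46A9709 = 15388418550077757193.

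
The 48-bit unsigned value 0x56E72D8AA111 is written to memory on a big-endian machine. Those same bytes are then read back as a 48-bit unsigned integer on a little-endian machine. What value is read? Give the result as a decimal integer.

19385505670998

Stored big-endian, the bytes at ascending addresses are 56 E7 2D 8A A1 11.
Read back as little-endian, the first byte is least significant, giving 0x11A18A2DE756.
0x11A18A2DE756 = 19385505670998.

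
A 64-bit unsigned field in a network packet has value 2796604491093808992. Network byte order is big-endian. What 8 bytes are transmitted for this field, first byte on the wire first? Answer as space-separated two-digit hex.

2796604491093808992 in hexadecimal, padded to 64 bits, is 0x26CF88F7B4E89760.
Split into bytes (most-significant first): 26 CF 88 F7 B4 E8 97 60.
Big-endian stores the most-significant byte at the lowest address.
So the memory order matches the most-significant-first order: 26 CF 88 F7 B4 E8 97 60.

26 CF 88 F7 B4 E8 97 60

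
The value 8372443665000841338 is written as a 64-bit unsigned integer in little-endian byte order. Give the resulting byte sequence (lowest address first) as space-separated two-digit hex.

8372443665000841338 in hexadecimal, padded to 64 bits, is 0x7430E5277A58407A.
Split into bytes (most-significant first): 74 30 E5 27 7A 58 40 7A.
In little-endian order the low byte comes first in memory.
So at ascending addresses the bytes are 7A 40 58 7A 27 E5 30 74.

7A 40 58 7A 27 E5 30 74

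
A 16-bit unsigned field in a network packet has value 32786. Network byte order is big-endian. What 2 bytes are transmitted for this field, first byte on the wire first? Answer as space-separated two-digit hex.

80 12

32786 in hexadecimal, padded to 16 bits, is 0x8012.
Split into bytes (most-significant first): 80 12.
In big-endian order the high byte comes first in memory.
So the memory order matches the most-significant-first order: 80 12.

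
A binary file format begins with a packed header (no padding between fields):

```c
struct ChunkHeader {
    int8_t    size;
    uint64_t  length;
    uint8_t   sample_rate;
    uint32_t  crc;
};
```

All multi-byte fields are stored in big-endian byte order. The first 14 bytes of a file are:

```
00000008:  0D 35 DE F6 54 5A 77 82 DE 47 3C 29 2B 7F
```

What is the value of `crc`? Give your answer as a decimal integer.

`crc` follows `size` (1 B), `length` (8 B), `sample_rate` (1 B), so it starts at offset 1 + 8 + 1 = 10 and occupies 4 bytes.
Bytes at offsets 10..13: 3C 29 2B 7F.
Big-endian stores the most-significant byte at the lowest address.
The bytes are already most-significant first: 0x3C292B7F.
0x3C292B7F = 1009331071.

1009331071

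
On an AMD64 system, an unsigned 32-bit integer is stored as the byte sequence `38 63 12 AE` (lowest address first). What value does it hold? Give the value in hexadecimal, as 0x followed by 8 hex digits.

0xAE126338

Little-endian stores the least-significant byte at the lowest address.
Reassemble most-significant byte first: AE 12 63 38 → 0xAE126338.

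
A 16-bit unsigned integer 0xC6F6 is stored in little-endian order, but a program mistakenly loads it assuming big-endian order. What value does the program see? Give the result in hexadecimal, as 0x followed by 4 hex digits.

0xF6C6

Stored little-endian, the bytes at ascending addresses are F6 C6.
Read back as big-endian, the last byte is least significant, giving 0xF6C6.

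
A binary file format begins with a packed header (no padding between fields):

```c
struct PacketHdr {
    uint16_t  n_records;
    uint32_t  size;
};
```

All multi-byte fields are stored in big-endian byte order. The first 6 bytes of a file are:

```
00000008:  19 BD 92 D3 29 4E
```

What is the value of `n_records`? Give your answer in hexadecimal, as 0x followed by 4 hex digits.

0x19BD

`n_records` is the first field, at byte offset 0, occupying 2 bytes.
Bytes at offsets 0..1: 19 BD.
Big-endian stores the most-significant byte at the lowest address.
The bytes are already most-significant first: 0x19BD.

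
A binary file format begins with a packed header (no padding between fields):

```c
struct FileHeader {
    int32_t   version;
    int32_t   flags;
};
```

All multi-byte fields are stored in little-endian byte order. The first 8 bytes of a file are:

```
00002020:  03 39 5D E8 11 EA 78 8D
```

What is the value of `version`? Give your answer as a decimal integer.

`version` is the first field, at byte offset 0, occupying 4 bytes.
Bytes at offsets 0..3: 03 39 5D E8.
Little-endian: lowest address holds the least-significant byte.
Reassemble most-significant byte first: E8 5D 39 03 → 0xE85D3903.
Top bit is set, so as a signed 32-bit value this is 0xE85D3903 − 2^32 = -396543741.

-396543741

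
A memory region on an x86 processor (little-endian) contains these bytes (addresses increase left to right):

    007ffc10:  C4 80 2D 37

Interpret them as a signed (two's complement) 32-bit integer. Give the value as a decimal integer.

925728964

In little-endian order the low byte comes first in memory.
Reassemble most-significant byte first: 37 2D 80 C4 → 0x372D80C4.
0x372D80C4 = 925728964.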